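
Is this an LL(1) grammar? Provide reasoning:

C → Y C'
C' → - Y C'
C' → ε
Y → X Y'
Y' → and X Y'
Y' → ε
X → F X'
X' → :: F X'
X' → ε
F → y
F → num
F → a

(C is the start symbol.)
Yes, the grammar is LL(1).

Relevant sets:
  FOLLOW(C') = { $ }
  FOLLOW(Y') = { $, '-' }
  FOLLOW(X') = { $, '-', 'and' }

For C':
  PREDICT(C' → '-' Y C') = { '-' }
  PREDICT(C' → ε) = { $ }
For Y':
  PREDICT(Y' → and X Y') = { 'and' }
  PREDICT(Y' → ε) = { $, '-' }
For X':
  PREDICT(X' → :: F X') = { '::' }
  PREDICT(X' → ε) = { $, '-', 'and' }
For F:
  PREDICT(F → y) = { 'y' }
  PREDICT(F → num) = { 'num' }
  PREDICT(F → a) = { 'a' }
C, Y, X have a single production, so nothing to check there.

All predict sets are disjoint. The grammar IS LL(1).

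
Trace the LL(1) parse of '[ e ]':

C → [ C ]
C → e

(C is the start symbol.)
Stack is shown with the top on the left.

Stack    Input    Action
------------------------
C $      [ e ] $  output C → [ C ]
[ C ] $  [ e ] $  match '['
C ] $    e ] $    output C → e
e ] $    e ] $    match 'e'
] $      ] $      match ']'
$        $        accept

The string is accepted.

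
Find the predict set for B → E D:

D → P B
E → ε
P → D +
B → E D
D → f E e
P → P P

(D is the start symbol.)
PREDICT(B → E D) = (FIRST(RHS) \ {ε}) ∪ (FOLLOW(B) if ε ∈ FIRST(RHS), i.e. RHS ⇒* ε)
FIRST(E) = { ε }
FIRST(D) = { 'f' }
FIRST(E D) = { 'f' }
ε ∉ FIRST(E D), so FOLLOW(B) is not added.
PREDICT(B → E D) = { 'f' }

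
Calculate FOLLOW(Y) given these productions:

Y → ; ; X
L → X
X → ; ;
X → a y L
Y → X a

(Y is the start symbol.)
{ $ }

To compute FOLLOW(Y), find every occurrence of Y on a right-hand side N → α Y β: add FIRST(β) \ {ε}, and if β is empty or nullable also add FOLLOW(N). Iterate to a fixed point.

Y is the start symbol, so $ ∈ FOLLOW(Y).
Y does not occur on any right-hand side.

Taking the union: FOLLOW(Y) = { $ }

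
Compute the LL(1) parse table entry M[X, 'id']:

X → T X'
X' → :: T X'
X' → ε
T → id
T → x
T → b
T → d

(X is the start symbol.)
X → T X'

To find M[X, 'id'], we find productions for X where 'id' is in the predict set (PREDICT(N → α) = (FIRST(α) \ {ε}) ∪ (FOLLOW(N) if α ⇒* ε)).

Relevant sets:
  FIRST(T) = { 'b', 'd', 'id', 'x' }

X → T X': PREDICT = { 'b', 'd', 'id', 'x' }
  'id' is in predict set, so this production goes in M[X, 'id']

M[X, 'id'] = X → T X'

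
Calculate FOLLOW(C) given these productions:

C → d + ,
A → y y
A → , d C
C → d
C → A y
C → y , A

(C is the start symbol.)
{ $, 'y' }

C is the start symbol, so $ ∈ FOLLOW(C).
In A → , d C: C is at the end, add FOLLOW(A)

The FOLLOW sets referred to above (computed the same way, to a fixed point):
  FOLLOW(A) = { $, 'y' }

Taking the union: FOLLOW(C) = { $, 'y' }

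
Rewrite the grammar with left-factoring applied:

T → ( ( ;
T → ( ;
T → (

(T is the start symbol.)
Left-factoring transforms A → αβ₁ | αβ₂ into A → αA' and A' → β₁ | β₂
(α is the longest common prefix among the alternatives). Repeat until
no nonterminal has two alternatives with a common prefix.

Round 1: T has alternatives sharing prefix '('. Introduce T': T → ( T'
  Add: T' → ( ;
  Add: T' → ;
  Add: T' → ε

No remaining common prefixes — done.

Resulting grammar:
T → ( T'
T' → ( ;
T' → ;
T' → ε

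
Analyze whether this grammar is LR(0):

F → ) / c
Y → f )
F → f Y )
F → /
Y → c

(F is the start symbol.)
Yes, the grammar is LR(0)

A grammar is LR(0) if no state in the canonical LR(0) collection has:
  - both a shift item (dot before a terminal) and a complete item (shift-reduce conflict), or
  - two or more complete items (reduce-reduce conflict; the accept item [F' → F .] counts as a complete item here).

Augment with F' → F and build the canonical LR(0) collection (I0 = CLOSURE({[F' → . F]}), then GOTO on every symbol after a dot until no new states appear). It has 12 states:
  I0: { [F → . ) / c], [F → . /], [F → . f Y )], [F' → . F] }  — shift
  I1: { [F → ) . / c] }  — shift
  I2: { [F → / .] }  — reduce
  I3: { [F' → F .] }  — accept
  I4: { [F → f . Y )], [Y → . c], [Y → . f )] }  — shift
  I5: { [F → f Y . )] }  — shift
  I6: { [Y → c .] }  — reduce
  I7: { [Y → f . )] }  — shift
  I8: { [Y → f ) .] }  — reduce
  I9: { [F → f Y ) .] }  — reduce
  I10: { [F → ) / . c] }  — shift
  I11: { [F → ) / c .] }  — reduce

Every state is either a pure shift/goto state or contains exactly one complete item and nothing to shift — no conflicts. The grammar is LR(0).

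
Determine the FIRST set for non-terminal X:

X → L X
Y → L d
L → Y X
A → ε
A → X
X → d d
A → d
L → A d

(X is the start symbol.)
To compute FIRST(X), examine every production with X on the left-hand side, reading each right-hand side left to right until a non-nullable symbol is reached.

FIRST sets of the other non-terminals involved (by the same procedure, iterated to a fixed point):
  FIRST(L) = { 'd' }

From X → L X:
  - L is a non-terminal: add FIRST(L) \ {ε} = { 'd' }
    L is not nullable, so stop
From X → d d:
  - d is a terminal: add 'd' and stop

Collecting: FIRST(X) = { 'd' }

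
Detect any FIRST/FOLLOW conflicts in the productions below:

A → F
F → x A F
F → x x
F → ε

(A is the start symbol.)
Yes. F → x A F with FOLLOW(F) on { 'x' }; F → x x with FOLLOW(F) on { 'x' }

A FIRST/FOLLOW conflict occurs when a non-terminal N has a nullable alternative N → β (β ⇒* ε) and another alternative N → α with FIRST(α) ∩ FOLLOW(N) ≠ ∅: on such a lookahead the parser cannot decide between expanding α and letting N vanish via β.

Nullable non-terminals: A, F.
A has a nullable alternative but only one production, so nothing to check.

F: nullable alternative(s) F → ε; FOLLOW(F) = { $, 'x' }
  F → x A F: FIRST \ {ε} = { 'x' } — overlaps FOLLOW(F) on { 'x' }: CONFLICT
  F → x x: FIRST \ {ε} = { 'x' } — overlaps FOLLOW(F) on { 'x' }: CONFLICT
  F → ε: FIRST \ {ε} = { } — this is the only nullable alternative, skip

So the grammar has 2 FIRST/FOLLOW conflicts (marked CONFLICT above).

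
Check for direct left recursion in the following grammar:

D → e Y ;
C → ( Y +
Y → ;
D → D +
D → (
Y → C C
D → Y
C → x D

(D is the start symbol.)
Direct left recursion occurs when N → N α for some non-terminal N (the right-hand side begins with the left-hand side itself).

D → e Y ;: starts with e
C → ( Y +: starts with '('
Y → ;: starts with ';'
D → D +: LEFT RECURSIVE (starts with D)
D → (: starts with '('
Y → C C: starts with C
D → Y: starts with Y
C → x D: starts with x

The grammar has direct left recursion on: D.

Answer: Yes, D is left-recursive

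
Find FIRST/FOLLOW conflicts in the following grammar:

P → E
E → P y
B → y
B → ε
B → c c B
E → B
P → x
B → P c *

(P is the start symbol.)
Yes. E → P y with FOLLOW(E) on { 'c', 'y' }; B → y with FOLLOW(B) on { 'y' }; B → c c B with FOLLOW(B) on { 'c' }; B → P c '*' with FOLLOW(B) on { 'c', 'y' }

A FIRST/FOLLOW conflict occurs when a non-terminal N has a nullable alternative N → β (β ⇒* ε) and another alternative N → α with FIRST(α) ∩ FOLLOW(N) ≠ ∅: on such a lookahead the parser cannot decide between expanding α and letting N vanish via β.

Nullable non-terminals: B, E, P.
FIRST sets used below: FIRST(P) = { 'c', 'x', 'y', ε }, FIRST(B) = { 'c', 'x', 'y', ε }, FIRST(E) = { 'c', 'x', 'y', ε }

B: nullable alternative(s) B → ε; FOLLOW(B) = { $, 'c', 'y' }
  B → y: FIRST \ {ε} = { 'y' } — overlaps FOLLOW(B) on { 'y' }: CONFLICT
  B → ε: FIRST \ {ε} = { } — this is the only nullable alternative, skip
  B → c c B: FIRST \ {ε} = { 'c' } — overlaps FOLLOW(B) on { 'c' }: CONFLICT
  B → P c *: FIRST \ {ε} = { 'c', 'x', 'y' } — overlaps FOLLOW(B) on { 'c', 'y' }: CONFLICT

E: nullable alternative(s) E → B; FOLLOW(E) = { $, 'c', 'y' }
  E → P y: FIRST \ {ε} = { 'c', 'x', 'y' } — overlaps FOLLOW(E) on { 'c', 'y' }: CONFLICT
  E → B: FIRST \ {ε} = { 'c', 'x', 'y' } — this is the only nullable alternative, skip

P: nullable alternative(s) P → E; FOLLOW(P) = { $, 'c', 'y' }
  P → E: FIRST \ {ε} = { 'c', 'x', 'y' } — this is the only nullable alternative, skip
  P → x: FIRST \ {ε} = { 'x' } — disjoint from FOLLOW(P)

So the grammar has 4 FIRST/FOLLOW conflicts (marked CONFLICT above).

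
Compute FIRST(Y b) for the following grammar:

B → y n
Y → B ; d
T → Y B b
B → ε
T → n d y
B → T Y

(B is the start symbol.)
FIRST sets of the non-terminals involved (from the grammar, by fixed-point iteration):
  FIRST(Y) = { ';', 'n', 'y' }

To compute FIRST(Y b), process the symbols left to right:
Symbol Y is a non-terminal. Add FIRST(Y) \ {ε} = { ';', 'n', 'y' }
Y is not nullable (ε ∉ FIRST(Y)), so stop here.
FIRST(Y b) = { ';', 'n', 'y' }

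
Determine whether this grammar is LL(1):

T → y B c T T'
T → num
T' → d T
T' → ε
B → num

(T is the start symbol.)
Relevant sets:
  FOLLOW(T') = { $, 'd' }

For T:
  PREDICT(T → y B c T T') = { 'y' }
  PREDICT(T → num) = { 'num' }
For T':
  PREDICT(T' → d T) = { 'd' }
  PREDICT(T' → ε) = { $, 'd' }
B has a single production, so nothing to check there.

Conflict found: Predict set conflict for T': { 'd' }
The grammar is NOT LL(1).

Answer: No. Predict set conflict for T': { 'd' }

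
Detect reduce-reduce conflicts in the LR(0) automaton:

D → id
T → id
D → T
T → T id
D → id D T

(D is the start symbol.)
Yes — I3: [D → id .] vs [T → id .]

Augment with D' → D and build the canonical LR(0) collection (I0 = CLOSURE({[D' → . D]}), then GOTO on every symbol after a dot until no new states appear). It has 8 states:
  I0: { [D → . T], [D → . id D T], [D → . id], [D' → . D], [T → . T id], [T → . id] }  — shift
  I1: { [D' → D .] }  — accept
  I2: { [D → T .], [T → T . id] }  — shift, reduce
  I3: { [D → . T], [D → . id D T], [D → . id], [D → id . D T], [D → id .], [T → . T id], [T → . id], [T → id .] }  — shift, 2 reduces
  I4: { [D → id D . T], [T → . T id], [T → . id] }  — shift
  I5: { [D → id D T .], [T → T . id] }  — shift, reduce
  I6: { [T → id .] }  — reduce
  I7: { [T → T id .] }  — reduce

I3 contains complete items [D → id .], [T → id .] — reduce-reduce conflict.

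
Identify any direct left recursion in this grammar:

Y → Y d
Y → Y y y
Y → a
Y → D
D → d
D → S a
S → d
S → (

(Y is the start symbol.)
Direct left recursion occurs when N → N α for some non-terminal N (the right-hand side begins with the left-hand side itself).

Y → Y d: LEFT RECURSIVE (starts with Y)
Y → Y y y: LEFT RECURSIVE (starts with Y)
Y → a: starts with a
Y → D: starts with D
D → d: starts with d
D → S a: starts with S
S → d: starts with d
S → (: starts with '('

The grammar has direct left recursion on: Y.

Answer: Yes, Y is left-recursive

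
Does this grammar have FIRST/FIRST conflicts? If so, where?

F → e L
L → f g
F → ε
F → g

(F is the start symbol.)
Productions for F:
  F → e L: FIRST = { 'e' }
  F → ε: FIRST = { ε }
  F → g: FIRST = { 'g' }
L has only one production, so no FIRST/FIRST conflict is possible there.

All alternatives of each non-terminal have pairwise disjoint FIRST sets.

Answer: No FIRST/FIRST conflicts.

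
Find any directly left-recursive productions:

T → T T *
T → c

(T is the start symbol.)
Yes, T is left-recursive

T → T T *: LEFT RECURSIVE (starts with T)
T → c: starts with c

The grammar has direct left recursion on: T.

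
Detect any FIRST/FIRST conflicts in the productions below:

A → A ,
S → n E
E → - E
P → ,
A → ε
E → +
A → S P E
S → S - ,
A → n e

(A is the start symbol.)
A FIRST/FIRST conflict occurs when two productions N → α and N → β for the same non-terminal have FIRST(α) ∩ FIRST(β) ≠ ∅ (with ε ∈ FIRST of a nullable right-hand side, so two nullable alternatives also conflict).

FIRST sets of the non-terminals at (or reachable through a nullable prefix from) the front of some alternative:
  FIRST(A) = { ',', 'n', ε }
  FIRST(S) = { 'n' }

Productions for A:
  A → A ,: FIRST = { ',', 'n' }
  A → ε: FIRST = { ε }
  A → S P E: FIRST = { 'n' }
  A → n e: FIRST = { 'n' }
Productions for S:
  S → n E: FIRST = { 'n' }
  S → S - ,: FIRST = { 'n' }
Productions for E:
  E → - E: FIRST = { '-' }
  E → +: FIRST = { '+' }
P has only one production, so no FIRST/FIRST conflict is possible there.

Conflict for A: A → A , and A → S P E
  Overlap: { 'n' }
Conflict for A: A → A , and A → n e
  Overlap: { 'n' }
Conflict for A: A → S P E and A → n e
  Overlap: { 'n' }
Conflict for S: S → n E and S → S - ,
  Overlap: { 'n' }

Answer: Yes. A → A ',' / A → S P E on { 'n' }; A → A ',' / A → n e on { 'n' }; A → S P E / A → n e on { 'n' }; S → n E / S → S '-' ',' on { 'n' }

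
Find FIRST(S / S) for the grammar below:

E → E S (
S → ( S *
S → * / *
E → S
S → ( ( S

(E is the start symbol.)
FIRST sets of the non-terminals involved (from the grammar, by fixed-point iteration):
  FIRST(S) = { '(', '*' }

To compute FIRST(S / S), process the symbols left to right:
Symbol S is a non-terminal. Add FIRST(S) \ {ε} = { '(', '*' }
S is not nullable (ε ∉ FIRST(S)), so stop here.
FIRST(S / S) = { '(', '*' }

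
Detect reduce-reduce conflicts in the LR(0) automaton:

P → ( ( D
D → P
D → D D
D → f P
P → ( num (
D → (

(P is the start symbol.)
Augment with P' → P and build the canonical LR(0) collection (I0 = CLOSURE({[P' → . P]}), then GOTO on every symbol after a dot until no new states appear). It has 12 states:
  I0: { [P → . ( ( D], [P → . ( num (], [P' → . P] }  — shift
  I1: { [P → ( . ( D], [P → ( . num (] }  — shift
  I2: { [P' → P .] }  — accept
  I3: { [D → . (], [D → . D D], [D → . P], [D → . f P], [P → ( ( . D], [P → . ( ( D], [P → . ( num (] }  — shift
  I4: { [P → ( num . (] }  — shift
  I5: { [P → ( num ( .] }  — reduce
  I6: { [D → ( .], [P → ( . ( D], [P → ( . num (] }  — shift, reduce
  I7: { [D → . (], [D → . D D], [D → . P], [D → . f P], [D → D . D], [P → ( ( D .], [P → . ( ( D], [P → . ( num (] }  — shift, reduce
  I8: { [D → P .] }  — reduce
  I9: { [D → f . P], [P → . ( ( D], [P → . ( num (] }  — shift
  I10: { [D → f P .] }  — reduce
  I11: { [D → . (], [D → . D D], [D → . P], [D → . f P], [D → D . D], [D → D D .], [P → . ( ( D], [P → . ( num (] }  — shift, reduce

No state contains more than one complete item.

Answer: No reduce-reduce conflicts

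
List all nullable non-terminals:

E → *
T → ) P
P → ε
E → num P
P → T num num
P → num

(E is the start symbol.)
{ 'P' }

ε-productions: P → ε
So P is immediately nullable.
No further non-terminal can be added: every production for the remaining non-terminals contains a terminal or a non-nullable non-terminal.
Nullable = { 'P' }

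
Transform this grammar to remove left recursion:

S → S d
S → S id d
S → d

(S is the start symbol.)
S is directly left-recursive. The standard transformation for
  A → A α₁ | ... | A α_m | β₁ | ... | β_n
is
  A  → β₁ A' | ... | β_n A'
  A' → α₁ A' | ... | α_m A' | ε

S → d becomes S → d S'
S → S d becomes S' → d S'
S → S id d becomes S' → id d S'
Add S' → ε

Resulting grammar:
S → d S'
S' → d S'
S' → id d S'
S' → ε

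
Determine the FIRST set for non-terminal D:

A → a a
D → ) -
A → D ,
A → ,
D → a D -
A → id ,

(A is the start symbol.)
To compute FIRST(D), examine every production with D on the left-hand side, reading each right-hand side left to right until a non-nullable symbol is reached.

From D → ) -:
  - ')' is a terminal: add ')' and stop
From D → a D -:
  - a is a terminal: add 'a' and stop

Collecting: FIRST(D) = { ')', 'a' }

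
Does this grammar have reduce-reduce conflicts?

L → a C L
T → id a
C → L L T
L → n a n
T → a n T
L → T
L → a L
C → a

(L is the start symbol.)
No reduce-reduce conflicts

A reduce-reduce conflict occurs when an LR(0) state has two complete items [A → α .] and [B → β .] — both call for a reduction, and with no lookahead the parser cannot choose between them.

Augment with L' → L and build the canonical LR(0) collection (I0 = CLOSURE({[L' → . L]}), then GOTO on every symbol after a dot until no new states appear). It has 21 states:
  I0: { [L → . T], [L → . a C L], [L → . a L], [L → . n a n], [L' → . L], [T → . a n T], [T → . id a] }  — shift
  I1: { [L' → L .] }  — accept
  I2: { [L → T .] }  — reduce
  I3: { [C → . L L T], [C → . a], [L → . T], [L → . a C L], [L → . a L], [L → . n a n], [L → a . C L], [L → a . L], [T → . a n T], [T → . id a], [T → a . n T] }  — shift
  I4: { [T → id . a] }  — shift
  I5: { [L → n . a n] }  — shift
  I6: { [L → n a . n] }  — shift
  I7: { [L → n a n .] }  — reduce
  I8: { [T → id a .] }  — reduce
  I9: { [L → . T], [L → . a C L], [L → . a L], [L → . n a n], [L → a C . L], [T → . a n T], [T → . id a] }  — shift
  I10: { [C → L . L T], [L → . T], [L → . a C L], [L → . a L], [L → . n a n], [L → a L .], [T → . a n T], [T → . id a] }  — shift, reduce
  I11: { [C → . L L T], [C → . a], [C → a .], [L → . T], [L → . a C L], [L → . a L], [L → . n a n], [L → a . C L], [L → a . L], [T → . a n T], [T → . id a], [T → a . n T] }  — shift, reduce
  I12: { [L → n . a n], [T → . a n T], [T → . id a], [T → a n . T] }  — shift
  I13: { [T → a n T .] }  — reduce
  I14: { [L → n a . n], [T → a . n T] }  — shift
  I15: { [L → n a n .], [T → . a n T], [T → . id a], [T → a n . T] }  — shift, reduce
  I16: { [T → a . n T] }  — shift
  I17: { [T → . a n T], [T → . id a], [T → a n . T] }  — shift
  I18: { [C → L L . T], [T → . a n T], [T → . id a] }  — shift
  I19: { [C → L L T .] }  — reduce
  I20: { [L → a C L .] }  — reduce

No state contains more than one complete item.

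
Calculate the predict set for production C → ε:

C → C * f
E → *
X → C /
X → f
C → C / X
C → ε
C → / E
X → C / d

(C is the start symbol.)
PREDICT(C → ε) = (FIRST(RHS) \ {ε}) ∪ (FOLLOW(C) if ε ∈ FIRST(RHS), i.e. RHS ⇒* ε)
The right-hand side is ε (FIRST(ε) = { ε }), so the predict set is FOLLOW(C) = { $, '*', '/' }
PREDICT(C → ε) = { $, '*', '/' }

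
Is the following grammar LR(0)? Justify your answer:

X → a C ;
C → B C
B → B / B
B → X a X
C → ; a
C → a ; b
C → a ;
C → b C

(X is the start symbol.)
No. Shift-reduce conflict between [C → a ; .] and [C → ; . a]

Augment with X' → X and build the canonical LR(0) collection (I0 = CLOSURE({[X' → . X]}), then GOTO on every symbol after a dot until no new states appear). It has 19 states:
  I0: { [X → . a C ;], [X' → . X] }  — shift
  I1: { [X' → X .] }  — accept
  I2: { [B → . B / B], [B → . X a X], [C → . ; a], [C → . B C], [C → . a ; b], [C → . a ;], [C → . b C], [X → . a C ;], [X → a . C ;] }  — shift
  I3: { [C → ; . a] }  — shift
  I4: { [B → . B / B], [B → . X a X], [B → B . / B], [C → . ; a], [C → . B C], [C → . a ; b], [C → . a ;], [C → . b C], [C → B . C], [X → . a C ;] }  — shift
  I5: { [X → a C . ;] }  — shift
  I6: { [B → X . a X] }  — shift
  I7: { [B → . B / B], [B → . X a X], [C → . ; a], [C → . B C], [C → . a ; b], [C → . a ;], [C → . b C], [C → a . ; b], [C → a . ;], [X → . a C ;], [X → a . C ;] }  — shift
  I8: { [B → . B / B], [B → . X a X], [C → . ; a], [C → . B C], [C → . a ; b], [C → . a ;], [C → . b C], [C → b . C], [X → . a C ;] }  — shift
  I9: { [C → b C .] }  — reduce
  I10: { [C → ; . a], [C → a ; . b], [C → a ; .] }  — shift, reduce
  I11: { [C → ; a .] }  — reduce
  I12: { [C → a ; b .] }  — reduce
  I13: { [B → X a . X], [X → . a C ;] }  — shift
  I14: { [B → X a X .] }  — reduce
  I15: { [X → a C ; .] }  — reduce
  I16: { [B → . B / B], [B → . X a X], [B → B / . B], [X → . a C ;] }  — shift
  I17: { [C → B C .] }  — reduce
  I18: { [B → B . / B], [B → B / B .] }  — shift, reduce

Conflict in state I10:
  Shift-reduce conflict between [C → a ; .] and [C → ; . a]
So the grammar is NOT LR(0).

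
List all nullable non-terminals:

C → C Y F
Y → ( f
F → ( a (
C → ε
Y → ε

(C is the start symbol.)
{ 'C', 'Y' }

ε-productions: C → ε, Y → ε
So C, Y are immediately nullable.
No further non-terminal can be added: every production for the remaining non-terminals contains a terminal or a non-nullable non-terminal.
Nullable = { 'C', 'Y' }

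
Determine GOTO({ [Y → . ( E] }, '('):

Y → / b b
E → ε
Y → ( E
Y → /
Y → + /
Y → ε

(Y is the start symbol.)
GOTO(I, '(') = CLOSURE({ [A → αX.β] : [A → α.Xβ] ∈ I, X = '(' })

Items with dot before '(', with the dot advanced:
  [Y → . ( E] → [Y → ( . E]
Closure of the advanced items:
  [Y → ( . E] has the dot before E: add [E → .]

GOTO = { [E → .], [Y → ( . E] }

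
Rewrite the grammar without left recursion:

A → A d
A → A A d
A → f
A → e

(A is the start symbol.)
A is directly left-recursive. The standard transformation for
  A → A α₁ | ... | A α_m | β₁ | ... | β_n
is
  A  → β₁ A' | ... | β_n A'
  A' → α₁ A' | ... | α_m A' | ε

A → f becomes A → f A'
A → e becomes A → e A'
A → A d becomes A' → d A'
A → A A d becomes A' → A d A'
Add A' → ε

Resulting grammar:
A → f A'
A → e A'
A' → d A'
A' → A d A'
A' → ε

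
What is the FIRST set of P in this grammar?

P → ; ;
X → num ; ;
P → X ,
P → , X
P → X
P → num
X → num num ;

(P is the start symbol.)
FIRST sets of the other non-terminals involved (by the same procedure, iterated to a fixed point):
  FIRST(X) = { 'num' }

From P → ; ;:
  - ';' is a terminal: add ';' and stop
From P → X ,:
  - X is a non-terminal: add FIRST(X) \ {ε} = { 'num' }
    X is not nullable, so stop
From P → , X:
  - ',' is a terminal: add ',' and stop
From P → X:
  - X is a non-terminal: add FIRST(X) \ {ε} = { 'num' }
    X is not nullable, so stop
From P → num:
  - num is a terminal: add 'num' and stop

Collecting: FIRST(P) = { ',', ';', 'num' }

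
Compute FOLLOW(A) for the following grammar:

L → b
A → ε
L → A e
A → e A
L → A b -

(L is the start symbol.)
{ 'b', 'e' }

To compute FOLLOW(A), find every occurrence of A on a right-hand side N → α A β: add FIRST(β) \ {ε}, and if β is empty or nullable also add FOLLOW(N). Iterate to a fixed point.

In L → A e: A is followed by e, add FIRST(e) \ {ε} = { 'e' }
In A → e A: A is at the end; this adds FOLLOW(A) to itself — nothing new
In L → A b -: A is followed by b '-', add FIRST(b '-') \ {ε} = { 'b' }

Taking the union: FOLLOW(A) = { 'b', 'e' }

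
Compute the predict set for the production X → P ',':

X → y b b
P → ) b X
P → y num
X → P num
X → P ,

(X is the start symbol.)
{ ')', 'y' }

PREDICT(X → P ',') = (FIRST(RHS) \ {ε}) ∪ (FOLLOW(X) if ε ∈ FIRST(RHS), i.e. RHS ⇒* ε)
FIRST(P) = { ')', 'y' }
FIRST(P ',') = { ')', 'y' }
ε ∉ FIRST(P ','), so FOLLOW(X) is not added.
PREDICT(X → P ',') = { ')', 'y' }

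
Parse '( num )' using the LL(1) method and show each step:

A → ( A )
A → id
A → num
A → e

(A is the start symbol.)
Stack is shown with the top on the left.

Stack    Input      Action
--------------------------
A $      ( num ) $  output A → ( A )
( A ) $  ( num ) $  match '('
A ) $    num ) $    output A → num
num ) $  num ) $    match 'num'
) $      ) $        match ')'
$        $          accept

The string is accepted.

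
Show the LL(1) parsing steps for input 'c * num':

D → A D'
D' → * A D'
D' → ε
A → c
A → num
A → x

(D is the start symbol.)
LL(1) parsing maintains a stack (initially the start symbol over $) and the input. At each step: if the stack top is a terminal, match it against the current input token; if it is a non-terminal N, replace it with the RHS of M[N, lookahead] (the unique production whose predict set contains the lookahead).

Stack is shown with the top on the left.

Stack     Input      Action
---------------------------
D $       c * num $  output D → A D'
A D' $    c * num $  output A → c
c D' $    c * num $  match 'c'
D' $      * num $    output D' → * A D'
* A D' $  * num $    match '*'
A D' $    num $      output A → num
num D' $  num $      match 'num'
D' $      $          output D' → ε
$         $          accept

The string is accepted.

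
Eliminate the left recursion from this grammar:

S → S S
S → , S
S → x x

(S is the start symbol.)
S is directly left-recursive. The standard transformation for
  A → A α₁ | ... | A α_m | β₁ | ... | β_n
is
  A  → β₁ A' | ... | β_n A'
  A' → α₁ A' | ... | α_m A' | ε

S → , S becomes S → , S S'
S → x x becomes S → x x S'
S → S S becomes S' → S S'
Add S' → ε

Resulting grammar:
S → , S S'
S → x x S'
S' → S S'
S' → ε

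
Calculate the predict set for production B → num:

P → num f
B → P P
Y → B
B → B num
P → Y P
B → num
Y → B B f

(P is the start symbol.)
PREDICT(B → num) = (FIRST(RHS) \ {ε}) ∪ (FOLLOW(B) if ε ∈ FIRST(RHS), i.e. RHS ⇒* ε)
FIRST(num) = { 'num' }
ε ∉ FIRST(num), so FOLLOW(B) is not added.
PREDICT(B → num) = { 'num' }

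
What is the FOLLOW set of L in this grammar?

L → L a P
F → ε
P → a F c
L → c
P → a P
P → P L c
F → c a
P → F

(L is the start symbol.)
To compute FOLLOW(L), find every occurrence of L on a right-hand side N → α L β: add FIRST(β) \ {ε}, and if β is empty or nullable also add FOLLOW(N). Iterate to a fixed point.

L is the start symbol, so $ ∈ FOLLOW(L).
In L → L a P: L is followed by a P, add FIRST(a P) \ {ε} = { 'a' }
In P → P L c: L is followed by c, add FIRST(c) \ {ε} = { 'c' }

Taking the union: FOLLOW(L) = { $, 'a', 'c' }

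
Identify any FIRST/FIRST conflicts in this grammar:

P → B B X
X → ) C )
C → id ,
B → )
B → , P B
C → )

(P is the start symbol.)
No FIRST/FIRST conflicts.

A FIRST/FIRST conflict occurs when two productions N → α and N → β for the same non-terminal have FIRST(α) ∩ FIRST(β) ≠ ∅ (with ε ∈ FIRST of a nullable right-hand side, so two nullable alternatives also conflict).

Productions for C:
  C → id ,: FIRST = { 'id' }
  C → ): FIRST = { ')' }
Productions for B:
  B → ): FIRST = { ')' }
  B → , P B: FIRST = { ',' }
P, X have only one production, so no FIRST/FIRST conflict is possible there.

All alternatives of each non-terminal have pairwise disjoint FIRST sets.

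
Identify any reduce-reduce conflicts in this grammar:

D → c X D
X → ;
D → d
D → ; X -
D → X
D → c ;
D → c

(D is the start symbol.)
A reduce-reduce conflict occurs when an LR(0) state has two complete items [A → α .] and [B → β .] — both call for a reduction, and with no lookahead the parser cannot choose between them.

Augment with D' → D and build the canonical LR(0) collection (I0 = CLOSURE({[D' → . D]}), then GOTO on every symbol after a dot until no new states appear). It has 12 states:
  I0: { [D → . ; X -], [D → . X], [D → . c ;], [D → . c X D], [D → . c], [D → . d], [D' → . D], [X → . ;] }  — shift
  I1: { [D → ; . X -], [X → . ;], [X → ; .] }  — shift, reduce
  I2: { [D' → D .] }  — accept
  I3: { [D → X .] }  — reduce
  I4: { [D → c . ;], [D → c . X D], [D → c .], [X → . ;] }  — shift, reduce
  I5: { [D → d .] }  — reduce
  I6: { [D → c ; .], [X → ; .] }  — 2 reduces
  I7: { [D → . ; X -], [D → . X], [D → . c ;], [D → . c X D], [D → . c], [D → . d], [D → c X . D], [X → . ;] }  — shift
  I8: { [D → c X D .] }  — reduce
  I9: { [X → ; .] }  — reduce
  I10: { [D → ; X . -] }  — shift
  I11: { [D → ; X - .] }  — reduce

I6 contains complete items [D → c ; .], [X → ; .] — reduce-reduce conflict.

Answer: Yes — I6: [D → c ; .] vs [X → ; .]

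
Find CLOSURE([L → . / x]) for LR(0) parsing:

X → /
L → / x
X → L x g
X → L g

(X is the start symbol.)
{ [L → . / x] }

Start with: [L → . / x]
The dot precedes the terminal '/', so nothing is added.

CLOSURE = { [L → . / x] }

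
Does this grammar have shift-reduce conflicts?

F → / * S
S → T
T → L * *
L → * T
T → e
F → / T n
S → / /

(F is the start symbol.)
A shift-reduce conflict occurs when an LR(0) state has both:
  - a complete (reduce) item [A → α .] (dot at the end), and
  - a shift item [B → β . c γ] (dot before a terminal).

Augment with F' → F and build the canonical LR(0) collection (I0 = CLOSURE({[F' → . F]}), then GOTO on every symbol after a dot until no new states appear). It has 16 states:
  I0: { [F → . / * S], [F → . / T n], [F' → . F] }  — shift
  I1: { [F → / . * S], [F → / . T n], [L → . * T], [T → . L * *], [T → . e] }  — shift
  I2: { [F' → F .] }  — accept
  I3: { [F → / * . S], [L → * . T], [L → . * T], [S → . / /], [S → . T], [T → . L * *], [T → . e] }  — shift
  I4: { [T → L . * *] }  — shift
  I5: { [F → / T . n] }  — shift
  I6: { [T → e .] }  — reduce
  I7: { [F → / T n .] }  — reduce
  I8: { [T → L * . *] }  — shift
  I9: { [T → L * * .] }  — reduce
  I10: { [L → * . T], [L → . * T], [T → . L * *], [T → . e] }  — shift
  I11: { [S → / . /] }  — shift
  I12: { [F → / * S .] }  — reduce
  I13: { [L → * T .], [S → T .] }  — 2 reduces
  I14: { [S → / / .] }  — reduce
  I15: { [L → * T .] }  — reduce

No state contains both a complete item and a shift item.

Answer: No shift-reduce conflicts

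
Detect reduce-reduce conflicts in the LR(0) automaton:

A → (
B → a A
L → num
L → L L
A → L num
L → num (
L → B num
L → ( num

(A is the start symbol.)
A reduce-reduce conflict occurs when an LR(0) state has two complete items [A → α .] and [B → β .] — both call for a reduction, and with no lookahead the parser cannot choose between them.

Augment with A' → A and build the canonical LR(0) collection (I0 = CLOSURE({[A' → . A]}), then GOTO on every symbol after a dot until no new states appear). It has 14 states:
  I0: { [A → . (], [A → . L num], [A' → . A], [B → . a A], [L → . ( num], [L → . B num], [L → . L L], [L → . num (], [L → . num] }  — shift
  I1: { [A → ( .], [L → ( . num] }  — shift, reduce
  I2: { [A' → A .] }  — accept
  I3: { [L → B . num] }  — shift
  I4: { [A → L . num], [B → . a A], [L → . ( num], [L → . B num], [L → . L L], [L → . num (], [L → . num], [L → L . L] }  — shift
  I5: { [A → . (], [A → . L num], [B → . a A], [B → a . A], [L → . ( num], [L → . B num], [L → . L L], [L → . num (], [L → . num] }  — shift
  I6: { [L → num . (], [L → num .] }  — shift, reduce
  I7: { [L → num ( .] }  — reduce
  I8: { [B → a A .] }  — reduce
  I9: { [L → ( . num] }  — shift
  I10: { [B → . a A], [L → . ( num], [L → . B num], [L → . L L], [L → . num (], [L → . num], [L → L . L], [L → L L .] }  — shift, reduce
  I11: { [A → L num .], [L → num . (], [L → num .] }  — shift, 2 reduces
  I12: { [L → ( num .] }  — reduce
  I13: { [L → B num .] }  — reduce

I11 contains complete items [A → L num .], [L → num .] — reduce-reduce conflict.

Answer: Yes — I11: [A → L num .] vs [L → num .]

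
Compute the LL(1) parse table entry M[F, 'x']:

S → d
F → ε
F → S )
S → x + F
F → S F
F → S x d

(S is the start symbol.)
To find M[F, 'x'], we find productions for F where 'x' is in the predict set (PREDICT(N → α) = (FIRST(α) \ {ε}) ∪ (FOLLOW(N) if α ⇒* ε)).

Relevant sets:
  FIRST(S) = { 'd', 'x' }
  FOLLOW(F) = { $, ')', 'd', 'x' }

F → ε: PREDICT = { $, ')', 'd', 'x' }
  'x' is in predict set, so this production goes in M[F, 'x']
F → S ): PREDICT = { 'd', 'x' }
  'x' is in predict set, so this production goes in M[F, 'x']
F → S F: PREDICT = { 'd', 'x' }
  'x' is in predict set, so this production goes in M[F, 'x']
F → S x d: PREDICT = { 'd', 'x' }
  'x' is in predict set, so this production goes in M[F, 'x']

M[F, 'x'] = F → ε, F → S ), F → S F, F → S x d  (a multiply-defined cell — the grammar is not LL(1))

Answer: F → ε, F → S ), F → S F, F → S x d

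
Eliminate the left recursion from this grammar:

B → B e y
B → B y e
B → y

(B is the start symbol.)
B → y B'
B' → e y B'
B' → y e B'
B' → ε

B is directly left-recursive. The standard transformation for
  A → A α₁ | ... | A α_m | β₁ | ... | β_n
is
  A  → β₁ A' | ... | β_n A'
  A' → α₁ A' | ... | α_m A' | ε

B → y becomes B → y B'
B → B e y becomes B' → e y B'
B → B y e becomes B' → y e B'
Add B' → ε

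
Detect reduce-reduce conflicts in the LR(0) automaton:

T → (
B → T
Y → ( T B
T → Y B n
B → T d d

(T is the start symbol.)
No reduce-reduce conflicts

Augment with T' → T and build the canonical LR(0) collection (I0 = CLOSURE({[T' → . T]}), then GOTO on every symbol after a dot until no new states appear). It has 11 states:
  I0: { [T → . (], [T → . Y B n], [T' → . T], [Y → . ( T B] }  — shift
  I1: { [T → ( .], [T → . (], [T → . Y B n], [Y → ( . T B], [Y → . ( T B] }  — shift, reduce
  I2: { [T' → T .] }  — accept
  I3: { [B → . T d d], [B → . T], [T → . (], [T → . Y B n], [T → Y . B n], [Y → . ( T B] }  — shift
  I4: { [T → Y B . n] }  — shift
  I5: { [B → T . d d], [B → T .] }  — shift, reduce
  I6: { [B → T d . d] }  — shift
  I7: { [B → T d d .] }  — reduce
  I8: { [T → Y B n .] }  — reduce
  I9: { [B → . T d d], [B → . T], [T → . (], [T → . Y B n], [Y → ( T . B], [Y → . ( T B] }  — shift
  I10: { [Y → ( T B .] }  — reduce

No state contains more than one complete item.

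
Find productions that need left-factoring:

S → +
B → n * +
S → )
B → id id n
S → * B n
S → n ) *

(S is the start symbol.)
No, left-factoring is not needed

Left-factoring is needed when two productions for the same non-terminal
share a common prefix on the right-hand side.

Productions for S:
  S → +
  S → )
  S → * B n
  S → n ) *
Productions for B:
  B → n * +
  B → id id n

No common prefixes found.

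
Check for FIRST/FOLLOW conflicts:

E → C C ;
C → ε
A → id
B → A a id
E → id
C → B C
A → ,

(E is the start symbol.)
A FIRST/FOLLOW conflict occurs when a non-terminal N has a nullable alternative N → β (β ⇒* ε) and another alternative N → α with FIRST(α) ∩ FOLLOW(N) ≠ ∅: on such a lookahead the parser cannot decide between expanding α and letting N vanish via β.

Nullable non-terminals: C.
FIRST sets used below: FIRST(B) = { ',', 'id' }

C: nullable alternative(s) C → ε; FOLLOW(C) = { ',', ';', 'id' }
  C → ε: FIRST \ {ε} = { } — this is the only nullable alternative, skip
  C → B C: FIRST \ {ε} = { ',', 'id' } — overlaps FOLLOW(C) on { ',', 'id' }: CONFLICT

A, B, E have no nullable alternative, so no FIRST/FOLLOW check is needed there.

So the grammar has 1 FIRST/FOLLOW conflict (marked CONFLICT above).

Answer: Yes. C → B C with FOLLOW(C) on { ',', 'id' }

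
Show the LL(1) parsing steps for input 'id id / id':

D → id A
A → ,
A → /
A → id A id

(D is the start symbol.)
Stack is shown with the top on the left.

Stack      Input         Action
-------------------------------
D $        id id / id $  output D → id A
id A $     id id / id $  match 'id'
A $        id / id $     output A → id A id
id A id $  id / id $     match 'id'
A id $     / id $        output A → /
/ id $     / id $        match '/'
id $       id $          match 'id'
$          $             accept

The string is accepted.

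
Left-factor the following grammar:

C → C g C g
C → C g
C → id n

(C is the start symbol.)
C → C g C'
C' → C g
C' → ε
C → id n

Left-factoring transforms A → αβ₁ | αβ₂ into A → αA' and A' → β₁ | β₂
(α is the longest common prefix among the alternatives). Repeat until
no nonterminal has two alternatives with a common prefix.

Round 1: C has alternatives sharing prefix 'C g'. Introduce C': C → C g C'
  Add: C' → C g
  Add: C' → ε

No remaining common prefixes — done.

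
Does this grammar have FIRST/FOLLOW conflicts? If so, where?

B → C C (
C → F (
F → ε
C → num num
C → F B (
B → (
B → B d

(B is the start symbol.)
A FIRST/FOLLOW conflict occurs when a non-terminal N has a nullable alternative N → β (β ⇒* ε) and another alternative N → α with FIRST(α) ∩ FOLLOW(N) ≠ ∅: on such a lookahead the parser cannot decide between expanding α and letting N vanish via β.

Nullable non-terminals: F.
F has a nullable alternative but only one production, so nothing to check.

B, C have no nullable alternative, so no FIRST/FOLLOW check is needed there.

No FIRST/FOLLOW conflicts found.

Answer: No FIRST/FOLLOW conflicts.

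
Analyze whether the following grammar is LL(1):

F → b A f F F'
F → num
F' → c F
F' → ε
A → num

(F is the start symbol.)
Relevant sets:
  FOLLOW(F') = { $, 'c' }

For F:
  PREDICT(F → b A f F F') = { 'b' }
  PREDICT(F → num) = { 'num' }
For F':
  PREDICT(F' → c F) = { 'c' }
  PREDICT(F' → ε) = { $, 'c' }
A has a single production, so nothing to check there.

Conflict found: Predict set conflict for F': { 'c' }
The grammar is NOT LL(1).

Answer: No. Predict set conflict for F': { 'c' }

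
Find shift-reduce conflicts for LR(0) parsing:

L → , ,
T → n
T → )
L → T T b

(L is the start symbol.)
No shift-reduce conflicts

A shift-reduce conflict occurs when an LR(0) state has both:
  - a complete (reduce) item [A → α .] (dot at the end), and
  - a shift item [B → β . c γ] (dot before a terminal).

Augment with L' → L and build the canonical LR(0) collection (I0 = CLOSURE({[L' → . L]}), then GOTO on every symbol after a dot until no new states appear). It has 9 states:
  I0: { [L → . , ,], [L → . T T b], [L' → . L], [T → . )], [T → . n] }  — shift
  I1: { [T → ) .] }  — reduce
  I2: { [L → , . ,] }  — shift
  I3: { [L' → L .] }  — accept
  I4: { [L → T . T b], [T → . )], [T → . n] }  — shift
  I5: { [T → n .] }  — reduce
  I6: { [L → T T . b] }  — shift
  I7: { [L → T T b .] }  — reduce
  I8: { [L → , , .] }  — reduce

No state contains both a complete item and a shift item.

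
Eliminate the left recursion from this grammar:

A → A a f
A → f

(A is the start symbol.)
A is directly left-recursive. The standard transformation for
  A → A α₁ | ... | A α_m | β₁ | ... | β_n
is
  A  → β₁ A' | ... | β_n A'
  A' → α₁ A' | ... | α_m A' | ε

A → f becomes A → f A'
A → A a f becomes A' → a f A'
Add A' → ε

Resulting grammar:
A → f A'
A' → a f A'
A' → ε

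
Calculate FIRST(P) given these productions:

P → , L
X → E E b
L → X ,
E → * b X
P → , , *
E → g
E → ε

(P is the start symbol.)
{ ',' }

To compute FIRST(P), examine every production with P on the left-hand side, reading each right-hand side left to right until a non-nullable symbol is reached.

From P → , L:
  - ',' is a terminal: add ',' and stop
From P → , , *:
  - ',' is a terminal: add ',' and stop

Collecting: FIRST(P) = { ',' }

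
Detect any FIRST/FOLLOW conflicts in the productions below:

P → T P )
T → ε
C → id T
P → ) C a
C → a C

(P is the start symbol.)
No FIRST/FOLLOW conflicts.

Nullable non-terminals: T.
T has a nullable alternative but only one production, so nothing to check.

C, P have no nullable alternative, so no FIRST/FOLLOW check is needed there.

No FIRST/FOLLOW conflicts found.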